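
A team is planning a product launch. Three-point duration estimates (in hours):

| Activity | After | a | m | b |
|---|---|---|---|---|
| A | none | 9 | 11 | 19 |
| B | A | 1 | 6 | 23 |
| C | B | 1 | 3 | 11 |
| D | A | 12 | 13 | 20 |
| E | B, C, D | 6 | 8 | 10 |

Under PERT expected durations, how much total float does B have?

te_A = (9 + 4·11 + 19)/6 = 72/6 = 12
te_B = (1 + 4·6 + 23)/6 = 48/6 = 8
te_C = (1 + 4·3 + 11)/6 = 24/6 = 4
te_D = (12 + 4·13 + 20)/6 = 84/6 = 14
te_E = (6 + 4·8 + 10)/6 = 48/6 = 8

Forward pass:
ES_A = 0; EF_A = 12
ES_B = 12; EF_B = 12+8 = 20
ES_C = 20; EF_C = 20+4 = 24
ES_D = 12; EF_D = 12+14 = 26
ES_E = max(EF_B=20, EF_C=24, EF_D=26) = 26; EF_E = 26+8 = 34
Expected project duration μ = 34 hours. Critical path: A → D → E.

Backward pass:
LF_E = 34; LS_E = 34−8 = 26
LF_D = LS_E = 26; LS_D = 26−14 = 12
LF_C = LS_E = 26; LS_C = 26−4 = 22
LF_B = min(LS_C=22, LS_E=26) = 22; LS_B = 22−8 = 14
LF_A = min(LS_B=14, LS_D=12) = 12; LS_A = 12−12 = 0
Slack_B = LS_B − ES_B = 14 − 12 = 2

2 hours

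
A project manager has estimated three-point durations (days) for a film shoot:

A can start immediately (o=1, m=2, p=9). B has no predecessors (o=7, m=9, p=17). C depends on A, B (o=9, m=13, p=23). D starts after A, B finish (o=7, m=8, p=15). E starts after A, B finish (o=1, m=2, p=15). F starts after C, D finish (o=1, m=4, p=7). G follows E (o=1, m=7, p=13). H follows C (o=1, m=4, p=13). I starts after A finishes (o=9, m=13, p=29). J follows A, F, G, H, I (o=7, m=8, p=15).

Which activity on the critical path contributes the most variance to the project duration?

te_A = (1 + 4·2 + 9)/6 = 18/6 = 3; σ²_A = ((9−1)/6)² = 1.778
te_B = (7 + 4·9 + 17)/6 = 60/6 = 10; σ²_B = ((17−7)/6)² = 2.778
te_C = (9 + 4·13 + 23)/6 = 84/6 = 14; σ²_C = ((23−9)/6)² = 5.444
te_D = (7 + 4·8 + 15)/6 = 54/6 = 9; σ²_D = ((15−7)/6)² = 1.778
te_E = (1 + 4·2 + 15)/6 = 24/6 = 4; σ²_E = ((15−1)/6)² = 5.444
te_F = (1 + 4·4 + 7)/6 = 24/6 = 4; σ²_F = ((7−1)/6)² = 1.000
te_G = (1 + 4·7 + 13)/6 = 42/6 = 7; σ²_G = ((13−1)/6)² = 4.000
te_H = (1 + 4·4 + 13)/6 = 30/6 = 5; σ²_H = ((13−1)/6)² = 4.000
te_I = (9 + 4·13 + 29)/6 = 90/6 = 15; σ²_I = ((29−9)/6)² = 11.111
te_J = (7 + 4·8 + 15)/6 = 54/6 = 9; σ²_J = ((15−7)/6)² = 1.778

Forward pass:
ES_A = 0; EF_A = 3
ES_B = 0; EF_B = 10
ES_C = max(EF_A=3, EF_B=10) = 10; EF_C = 10+14 = 24
ES_D = max(EF_A=3, EF_B=10) = 10; EF_D = 10+9 = 19
ES_E = max(EF_A=3, EF_B=10) = 10; EF_E = 10+4 = 14
ES_F = max(EF_C=24, EF_D=19) = 24; EF_F = 24+4 = 28
ES_G = 14; EF_G = 14+7 = 21
ES_H = 24; EF_H = 24+5 = 29
ES_I = 3; EF_I = 3+15 = 18
ES_J = max(EF_A=3, EF_F=28, EF_G=21, EF_H=29, EF_I=18) = 29; EF_J = 29+9 = 38
Expected project duration μ = 38 days. Critical path: B → C → H → J.

Variances on critical path: σ²_B=2.778, σ²_C=5.444, σ²_H=4.000, σ²_J=1.778.
Largest is σ²_C = 5.444.

C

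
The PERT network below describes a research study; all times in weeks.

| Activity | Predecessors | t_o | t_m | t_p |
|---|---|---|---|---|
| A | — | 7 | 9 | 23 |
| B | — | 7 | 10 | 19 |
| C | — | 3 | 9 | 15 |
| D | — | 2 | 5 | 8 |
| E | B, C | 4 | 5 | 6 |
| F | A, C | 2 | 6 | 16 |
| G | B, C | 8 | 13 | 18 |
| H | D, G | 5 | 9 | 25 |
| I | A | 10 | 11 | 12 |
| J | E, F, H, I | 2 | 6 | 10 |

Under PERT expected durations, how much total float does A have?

te_A = (7 + 4·9 + 23)/6 = 66/6 = 11
te_B = (7 + 4·10 + 19)/6 = 66/6 = 11
te_C = (3 + 4·9 + 15)/6 = 54/6 = 9
te_D = (2 + 4·5 + 8)/6 = 30/6 = 5
te_E = (4 + 4·5 + 6)/6 = 30/6 = 5
te_F = (2 + 4·6 + 16)/6 = 42/6 = 7
te_G = (8 + 4·13 + 18)/6 = 78/6 = 13
te_H = (5 + 4·9 + 25)/6 = 66/6 = 11
te_I = (10 + 4·11 + 12)/6 = 66/6 = 11
te_J = (2 + 4·6 + 10)/6 = 36/6 = 6

Forward pass:
ES_A = 0; EF_A = 11
ES_B = 0; EF_B = 11
ES_C = 0; EF_C = 9
ES_D = 0; EF_D = 5
ES_E = max(EF_B=11, EF_C=9) = 11; EF_E = 11+5 = 16
ES_F = max(EF_A=11, EF_C=9) = 11; EF_F = 11+7 = 18
ES_G = max(EF_B=11, EF_C=9) = 11; EF_G = 11+13 = 24
ES_H = max(EF_D=5, EF_G=24) = 24; EF_H = 24+11 = 35
ES_I = 11; EF_I = 11+11 = 22
ES_J = max(EF_E=16, EF_F=18, EF_H=35, EF_I=22) = 35; EF_J = 35+6 = 41
Expected project duration μ = 41 weeks. Critical path: B → G → H → J.

Backward pass:
LF_J = 41; LS_J = 41−6 = 35
LF_I = LS_J = 35; LS_I = 35−11 = 24
LF_H = LS_J = 35; LS_H = 35−11 = 24
LF_G = LS_H = 24; LS_G = 24−13 = 11
LF_F = LS_J = 35; LS_F = 35−7 = 28
LF_E = LS_J = 35; LS_E = 35−5 = 30
LF_D = LS_H = 24; LS_D = 24−5 = 19
LF_C = min(LS_E=30, LS_F=28, LS_G=11) = 11; LS_C = 11−9 = 2
LF_B = min(LS_E=30, LS_G=11) = 11; LS_B = 11−11 = 0
LF_A = min(LS_F=28, LS_I=24) = 24; LS_A = 24−11 = 13
Slack_A = LS_A − ES_A = 13 − 0 = 13

13 weeks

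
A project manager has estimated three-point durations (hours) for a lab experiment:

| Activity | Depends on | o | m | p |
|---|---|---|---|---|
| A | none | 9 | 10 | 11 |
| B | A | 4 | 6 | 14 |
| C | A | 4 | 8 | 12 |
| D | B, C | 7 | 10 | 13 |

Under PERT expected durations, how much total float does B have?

1 hours

te_A = (9 + 4·10 + 11)/6 = 60/6 = 10
te_B = (4 + 4·6 + 14)/6 = 42/6 = 7
te_C = (4 + 4·8 + 12)/6 = 48/6 = 8
te_D = (7 + 4·10 + 13)/6 = 60/6 = 10

Forward pass:
ES_A = 0; EF_A = 10
ES_B = 10; EF_B = 10+7 = 17
ES_C = 10; EF_C = 10+8 = 18
ES_D = max(EF_B=17, EF_C=18) = 18; EF_D = 18+10 = 28
Expected project duration μ = 28 hours. Critical path: A → C → D.

Backward pass:
LF_D = 28; LS_D = 28−10 = 18
LF_C = LS_D = 18; LS_C = 18−8 = 10
LF_B = LS_D = 18; LS_B = 18−7 = 11
LF_A = min(LS_B=11, LS_C=10) = 10; LS_A = 10−10 = 0
Slack_B = LS_B − ES_B = 11 − 10 = 1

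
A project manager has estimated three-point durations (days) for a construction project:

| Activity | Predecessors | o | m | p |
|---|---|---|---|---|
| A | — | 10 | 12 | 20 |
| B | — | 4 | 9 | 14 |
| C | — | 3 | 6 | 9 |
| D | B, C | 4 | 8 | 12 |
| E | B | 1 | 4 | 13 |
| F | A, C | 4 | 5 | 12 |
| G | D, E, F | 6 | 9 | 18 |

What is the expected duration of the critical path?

29 days

te_A = (10 + 4·12 + 20)/6 = 78/6 = 13
te_B = (4 + 4·9 + 14)/6 = 54/6 = 9
te_C = (3 + 4·6 + 9)/6 = 36/6 = 6
te_D = (4 + 4·8 + 12)/6 = 48/6 = 8
te_E = (1 + 4·4 + 13)/6 = 30/6 = 5
te_F = (4 + 4·5 + 12)/6 = 36/6 = 6
te_G = (6 + 4·9 + 18)/6 = 60/6 = 10

Forward pass:
ES_A = 0; EF_A = 13
ES_B = 0; EF_B = 9
ES_C = 0; EF_C = 6
ES_D = max(EF_B=9, EF_C=6) = 9; EF_D = 9+8 = 17
ES_E = 9; EF_E = 9+5 = 14
ES_F = max(EF_A=13, EF_C=6) = 13; EF_F = 13+6 = 19
ES_G = max(EF_D=17, EF_E=14, EF_F=19) = 19; EF_G = 19+10 = 29
Expected project duration μ = 29 days. Critical path: A → F → G.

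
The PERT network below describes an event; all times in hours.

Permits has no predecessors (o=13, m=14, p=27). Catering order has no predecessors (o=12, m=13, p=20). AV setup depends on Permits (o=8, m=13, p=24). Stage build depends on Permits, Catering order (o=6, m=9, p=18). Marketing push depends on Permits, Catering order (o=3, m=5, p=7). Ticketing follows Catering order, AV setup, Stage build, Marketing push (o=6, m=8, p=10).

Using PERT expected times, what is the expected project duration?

38 hours

te_Permits = (13 + 4·14 + 27)/6 = 96/6 = 16
te_Catering order = (12 + 4·13 + 20)/6 = 84/6 = 14
te_AV setup = (8 + 4·13 + 24)/6 = 84/6 = 14
te_Stage build = (6 + 4·9 + 18)/6 = 60/6 = 10
te_Marketing push = (3 + 4·5 + 7)/6 = 30/6 = 5
te_Ticketing = (6 + 4·8 + 10)/6 = 48/6 = 8

Forward pass:
ES_Permits = 0; EF_Permits = 16
ES_Catering order = 0; EF_Catering order = 14
ES_AV setup = 16; EF_AV setup = 16+14 = 30
ES_Stage build = max(EF_Permits=16, EF_Catering order=14) = 16; EF_Stage build = 16+10 = 26
ES_Marketing push = max(EF_Permits=16, EF_Catering order=14) = 16; EF_Marketing push = 16+5 = 21
ES_Ticketing = max(EF_Catering order=14, EF_AV setup=30, EF_Stage build=26, EF_Marketing push=21) = 30; EF_Ticketing = 30+8 = 38
Expected project duration μ = 38 hours. Critical path: Permits → AV setup → Ticketing.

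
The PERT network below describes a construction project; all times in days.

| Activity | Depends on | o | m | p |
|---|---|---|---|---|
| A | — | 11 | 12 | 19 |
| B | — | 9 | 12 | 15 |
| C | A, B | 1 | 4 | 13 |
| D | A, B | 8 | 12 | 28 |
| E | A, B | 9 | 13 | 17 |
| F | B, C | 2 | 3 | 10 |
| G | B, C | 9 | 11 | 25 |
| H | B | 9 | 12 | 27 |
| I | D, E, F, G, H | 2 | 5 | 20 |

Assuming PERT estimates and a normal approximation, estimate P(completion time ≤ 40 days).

0.665

te_A = (11 + 4·12 + 19)/6 = 78/6 = 13; σ²_A = ((19−11)/6)² = 1.778
te_B = (9 + 4·12 + 15)/6 = 72/6 = 12; σ²_B = ((15−9)/6)² = 1.000
te_C = (1 + 4·4 + 13)/6 = 30/6 = 5; σ²_C = ((13−1)/6)² = 4.000
te_D = (8 + 4·12 + 28)/6 = 84/6 = 14; σ²_D = ((28−8)/6)² = 11.111
te_E = (9 + 4·13 + 17)/6 = 78/6 = 13; σ²_E = ((17−9)/6)² = 1.778
te_F = (2 + 4·3 + 10)/6 = 24/6 = 4; σ²_F = ((10−2)/6)² = 1.778
te_G = (9 + 4·11 + 25)/6 = 78/6 = 13; σ²_G = ((25−9)/6)² = 7.111
te_H = (9 + 4·12 + 27)/6 = 84/6 = 14; σ²_H = ((27−9)/6)² = 9.000
te_I = (2 + 4·5 + 20)/6 = 42/6 = 7; σ²_I = ((20−2)/6)² = 9.000

Forward pass:
ES_A = 0; EF_A = 13
ES_B = 0; EF_B = 12
ES_C = max(EF_A=13, EF_B=12) = 13; EF_C = 13+5 = 18
ES_D = max(EF_A=13, EF_B=12) = 13; EF_D = 13+14 = 27
ES_E = max(EF_A=13, EF_B=12) = 13; EF_E = 13+13 = 26
ES_F = max(EF_B=12, EF_C=18) = 18; EF_F = 18+4 = 22
ES_G = max(EF_B=12, EF_C=18) = 18; EF_G = 18+13 = 31
ES_H = 12; EF_H = 12+14 = 26
ES_I = max(EF_D=27, EF_E=26, EF_F=22, EF_G=31, EF_H=26) = 31; EF_I = 31+7 = 38
Expected project duration μ = 38 days. Critical path: A → C → G → I.

Variance along critical path = 1.778 + 4.000 + 7.111 + 9.000 = 21.889; σ = √21.889 = 4.679 days.
Z = (40 − 38) / 4.679 = 0.427
P(T ≤ 40) = Φ(0.427) ≈ 0.665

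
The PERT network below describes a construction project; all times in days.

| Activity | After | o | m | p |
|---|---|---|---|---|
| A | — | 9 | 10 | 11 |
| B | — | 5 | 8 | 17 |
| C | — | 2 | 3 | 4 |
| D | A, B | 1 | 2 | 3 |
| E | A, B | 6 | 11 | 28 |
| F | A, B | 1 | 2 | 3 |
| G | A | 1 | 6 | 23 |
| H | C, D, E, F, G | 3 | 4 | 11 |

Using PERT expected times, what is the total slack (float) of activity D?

11 days

te_A = (9 + 4·10 + 11)/6 = 60/6 = 10
te_B = (5 + 4·8 + 17)/6 = 54/6 = 9
te_C = (2 + 4·3 + 4)/6 = 18/6 = 3
te_D = (1 + 4·2 + 3)/6 = 12/6 = 2
te_E = (6 + 4·11 + 28)/6 = 78/6 = 13
te_F = (1 + 4·2 + 3)/6 = 12/6 = 2
te_G = (1 + 4·6 + 23)/6 = 48/6 = 8
te_H = (3 + 4·4 + 11)/6 = 30/6 = 5

Forward pass:
ES_A = 0; EF_A = 10
ES_B = 0; EF_B = 9
ES_C = 0; EF_C = 3
ES_D = max(EF_A=10, EF_B=9) = 10; EF_D = 10+2 = 12
ES_E = max(EF_A=10, EF_B=9) = 10; EF_E = 10+13 = 23
ES_F = max(EF_A=10, EF_B=9) = 10; EF_F = 10+2 = 12
ES_G = 10; EF_G = 10+8 = 18
ES_H = max(EF_C=3, EF_D=12, EF_E=23, EF_F=12, EF_G=18) = 23; EF_H = 23+5 = 28
Expected project duration μ = 28 days. Critical path: A → E → H.

Backward pass:
LF_H = 28; LS_H = 28−5 = 23
LF_G = LS_H = 23; LS_G = 23−8 = 15
LF_F = LS_H = 23; LS_F = 23−2 = 21
LF_E = LS_H = 23; LS_E = 23−13 = 10
LF_D = LS_H = 23; LS_D = 23−2 = 21
LF_C = LS_H = 23; LS_C = 23−3 = 20
LF_B = min(LS_D=21, LS_E=10, LS_F=21) = 10; LS_B = 10−9 = 1
LF_A = min(LS_D=21, LS_E=10, LS_F=21, LS_G=15) = 10; LS_A = 10−10 = 0
Slack_D = LS_D − ES_D = 21 − 10 = 11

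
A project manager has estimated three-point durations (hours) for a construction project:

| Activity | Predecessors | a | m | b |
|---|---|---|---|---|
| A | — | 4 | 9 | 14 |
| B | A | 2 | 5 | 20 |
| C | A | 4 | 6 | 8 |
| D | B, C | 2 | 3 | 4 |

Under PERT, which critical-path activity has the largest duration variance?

B

te_A = (4 + 4·9 + 14)/6 = 54/6 = 9; σ²_A = ((14−4)/6)² = 2.778
te_B = (2 + 4·5 + 20)/6 = 42/6 = 7; σ²_B = ((20−2)/6)² = 9.000
te_C = (4 + 4·6 + 8)/6 = 36/6 = 6; σ²_C = ((8−4)/6)² = 0.444
te_D = (2 + 4·3 + 4)/6 = 18/6 = 3; σ²_D = ((4−2)/6)² = 0.111

Forward pass:
ES_A = 0; EF_A = 9
ES_B = 9; EF_B = 9+7 = 16
ES_C = 9; EF_C = 9+6 = 15
ES_D = max(EF_B=16, EF_C=15) = 16; EF_D = 16+3 = 19
Expected project duration μ = 19 hours. Critical path: A → B → D.

Variances on critical path: σ²_A=2.778, σ²_B=9.000, σ²_D=0.111.
Largest is σ²_B = 9.000.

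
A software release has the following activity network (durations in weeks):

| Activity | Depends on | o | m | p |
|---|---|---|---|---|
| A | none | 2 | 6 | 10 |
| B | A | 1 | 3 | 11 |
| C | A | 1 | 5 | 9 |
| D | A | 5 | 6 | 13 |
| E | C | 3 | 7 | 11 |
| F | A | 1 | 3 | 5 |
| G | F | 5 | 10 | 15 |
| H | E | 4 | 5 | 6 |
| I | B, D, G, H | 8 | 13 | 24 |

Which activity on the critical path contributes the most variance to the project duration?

I

te_A = (2 + 4·6 + 10)/6 = 36/6 = 6; σ²_A = ((10−2)/6)² = 1.778
te_B = (1 + 4·3 + 11)/6 = 24/6 = 4; σ²_B = ((11−1)/6)² = 2.778
te_C = (1 + 4·5 + 9)/6 = 30/6 = 5; σ²_C = ((9−1)/6)² = 1.778
te_D = (5 + 4·6 + 13)/6 = 42/6 = 7; σ²_D = ((13−5)/6)² = 1.778
te_E = (3 + 4·7 + 11)/6 = 42/6 = 7; σ²_E = ((11−3)/6)² = 1.778
te_F = (1 + 4·3 + 5)/6 = 18/6 = 3; σ²_F = ((5−1)/6)² = 0.444
te_G = (5 + 4·10 + 15)/6 = 60/6 = 10; σ²_G = ((15−5)/6)² = 2.778
te_H = (4 + 4·5 + 6)/6 = 30/6 = 5; σ²_H = ((6−4)/6)² = 0.111
te_I = (8 + 4·13 + 24)/6 = 84/6 = 14; σ²_I = ((24−8)/6)² = 7.111

Forward pass:
ES_A = 0; EF_A = 6
ES_B = 6; EF_B = 6+4 = 10
ES_C = 6; EF_C = 6+5 = 11
ES_D = 6; EF_D = 6+7 = 13
ES_E = 11; EF_E = 11+7 = 18
ES_F = 6; EF_F = 6+3 = 9
ES_G = 9; EF_G = 9+10 = 19
ES_H = 18; EF_H = 18+5 = 23
ES_I = max(EF_B=10, EF_D=13, EF_G=19, EF_H=23) = 23; EF_I = 23+14 = 37
Expected project duration μ = 37 weeks. Critical path: A → C → E → H → I.

Variances on critical path: σ²_A=1.778, σ²_C=1.778, σ²_E=1.778, σ²_H=0.111, σ²_I=7.111.
Largest is σ²_I = 7.111.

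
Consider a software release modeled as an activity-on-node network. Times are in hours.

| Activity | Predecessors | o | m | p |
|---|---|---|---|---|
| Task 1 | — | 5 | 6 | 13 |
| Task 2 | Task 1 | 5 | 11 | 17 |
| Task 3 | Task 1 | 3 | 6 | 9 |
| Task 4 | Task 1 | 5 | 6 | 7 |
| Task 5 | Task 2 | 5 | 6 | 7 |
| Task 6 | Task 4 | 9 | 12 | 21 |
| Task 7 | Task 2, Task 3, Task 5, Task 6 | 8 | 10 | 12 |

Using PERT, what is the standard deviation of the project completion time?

te_Task 1 = (5 + 4·6 + 13)/6 = 42/6 = 7; σ²_Task 1 = ((13−5)/6)² = 1.778
te_Task 2 = (5 + 4·11 + 17)/6 = 66/6 = 11; σ²_Task 2 = ((17−5)/6)² = 4.000
te_Task 3 = (3 + 4·6 + 9)/6 = 36/6 = 6; σ²_Task 3 = ((9−3)/6)² = 1.000
te_Task 4 = (5 + 4·6 + 7)/6 = 36/6 = 6; σ²_Task 4 = ((7−5)/6)² = 0.111
te_Task 5 = (5 + 4·6 + 7)/6 = 36/6 = 6; σ²_Task 5 = ((7−5)/6)² = 0.111
te_Task 6 = (9 + 4·12 + 21)/6 = 78/6 = 13; σ²_Task 6 = ((21−9)/6)² = 4.000
te_Task 7 = (8 + 4·10 + 12)/6 = 60/6 = 10; σ²_Task 7 = ((12−8)/6)² = 0.444

Forward pass:
ES_Task 1 = 0; EF_Task 1 = 7
ES_Task 2 = 7; EF_Task 2 = 7+11 = 18
ES_Task 3 = 7; EF_Task 3 = 7+6 = 13
ES_Task 4 = 7; EF_Task 4 = 7+6 = 13
ES_Task 5 = 18; EF_Task 5 = 18+6 = 24
ES_Task 6 = 13; EF_Task 6 = 13+13 = 26
ES_Task 7 = max(EF_Task 2=18, EF_Task 3=13, EF_Task 5=24, EF_Task 6=26) = 26; EF_Task 7 = 26+10 = 36
Expected project duration μ = 36 hours. Critical path: Task 1 → Task 4 → Task 6 → Task 7.

Variance along critical path = 1.778 + 0.111 + 4.000 + 0.444 = 6.333
σ = √6.333 = 2.517 hours

2.52 hours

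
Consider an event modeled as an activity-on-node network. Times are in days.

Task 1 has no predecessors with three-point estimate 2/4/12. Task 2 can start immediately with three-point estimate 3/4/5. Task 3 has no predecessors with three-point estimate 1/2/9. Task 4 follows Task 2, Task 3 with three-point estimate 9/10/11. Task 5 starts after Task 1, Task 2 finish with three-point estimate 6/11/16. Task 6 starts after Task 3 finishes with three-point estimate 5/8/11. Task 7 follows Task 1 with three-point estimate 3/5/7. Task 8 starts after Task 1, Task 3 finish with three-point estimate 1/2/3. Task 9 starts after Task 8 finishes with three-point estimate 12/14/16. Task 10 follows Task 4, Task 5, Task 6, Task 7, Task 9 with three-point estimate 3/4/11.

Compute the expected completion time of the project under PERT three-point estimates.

26 days

te_Task 1 = (2 + 4·4 + 12)/6 = 30/6 = 5
te_Task 2 = (3 + 4·4 + 5)/6 = 24/6 = 4
te_Task 3 = (1 + 4·2 + 9)/6 = 18/6 = 3
te_Task 4 = (9 + 4·10 + 11)/6 = 60/6 = 10
te_Task 5 = (6 + 4·11 + 16)/6 = 66/6 = 11
te_Task 6 = (5 + 4·8 + 11)/6 = 48/6 = 8
te_Task 7 = (3 + 4·5 + 7)/6 = 30/6 = 5
te_Task 8 = (1 + 4·2 + 3)/6 = 12/6 = 2
te_Task 9 = (12 + 4·14 + 16)/6 = 84/6 = 14
te_Task 10 = (3 + 4·4 + 11)/6 = 30/6 = 5

Forward pass:
ES_Task 1 = 0; EF_Task 1 = 5
ES_Task 2 = 0; EF_Task 2 = 4
ES_Task 3 = 0; EF_Task 3 = 3
ES_Task 4 = max(EF_Task 2=4, EF_Task 3=3) = 4; EF_Task 4 = 4+10 = 14
ES_Task 5 = max(EF_Task 1=5, EF_Task 2=4) = 5; EF_Task 5 = 5+11 = 16
ES_Task 6 = 3; EF_Task 6 = 3+8 = 11
ES_Task 7 = 5; EF_Task 7 = 5+5 = 10
ES_Task 8 = max(EF_Task 1=5, EF_Task 3=3) = 5; EF_Task 8 = 5+2 = 7
ES_Task 9 = 7; EF_Task 9 = 7+14 = 21
ES_Task 10 = max(EF_Task 4=14, EF_Task 5=16, EF_Task 6=11, EF_Task 7=10, EF_Task 9=21) = 21; EF_Task 10 = 21+5 = 26
Expected project duration μ = 26 days. Critical path: Task 1 → Task 8 → Task 9 → Task 10.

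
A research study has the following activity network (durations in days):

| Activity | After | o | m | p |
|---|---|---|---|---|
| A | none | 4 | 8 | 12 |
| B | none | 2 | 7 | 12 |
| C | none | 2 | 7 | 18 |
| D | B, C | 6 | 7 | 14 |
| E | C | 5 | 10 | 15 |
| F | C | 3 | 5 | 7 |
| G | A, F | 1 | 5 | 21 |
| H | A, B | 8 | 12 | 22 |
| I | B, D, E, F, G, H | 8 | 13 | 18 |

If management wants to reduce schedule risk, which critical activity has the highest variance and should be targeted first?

te_A = (4 + 4·8 + 12)/6 = 48/6 = 8; σ²_A = ((12−4)/6)² = 1.778
te_B = (2 + 4·7 + 12)/6 = 42/6 = 7; σ²_B = ((12−2)/6)² = 2.778
te_C = (2 + 4·7 + 18)/6 = 48/6 = 8; σ²_C = ((18−2)/6)² = 7.111
te_D = (6 + 4·7 + 14)/6 = 48/6 = 8; σ²_D = ((14−6)/6)² = 1.778
te_E = (5 + 4·10 + 15)/6 = 60/6 = 10; σ²_E = ((15−5)/6)² = 2.778
te_F = (3 + 4·5 + 7)/6 = 30/6 = 5; σ²_F = ((7−3)/6)² = 0.444
te_G = (1 + 4·5 + 21)/6 = 42/6 = 7; σ²_G = ((21−1)/6)² = 11.111
te_H = (8 + 4·12 + 22)/6 = 78/6 = 13; σ²_H = ((22−8)/6)² = 5.444
te_I = (8 + 4·13 + 18)/6 = 78/6 = 13; σ²_I = ((18−8)/6)² = 2.778

Forward pass:
ES_A = 0; EF_A = 8
ES_B = 0; EF_B = 7
ES_C = 0; EF_C = 8
ES_D = max(EF_B=7, EF_C=8) = 8; EF_D = 8+8 = 16
ES_E = 8; EF_E = 8+10 = 18
ES_F = 8; EF_F = 8+5 = 13
ES_G = max(EF_A=8, EF_F=13) = 13; EF_G = 13+7 = 20
ES_H = max(EF_A=8, EF_B=7) = 8; EF_H = 8+13 = 21
ES_I = max(EF_B=7, EF_D=16, EF_E=18, EF_F=13, EF_G=20, EF_H=21) = 21; EF_I = 21+13 = 34
Expected project duration μ = 34 days. Critical path: A → H → I.

Variances on critical path: σ²_A=1.778, σ²_H=5.444, σ²_I=2.778.
Largest is σ²_H = 5.444.

H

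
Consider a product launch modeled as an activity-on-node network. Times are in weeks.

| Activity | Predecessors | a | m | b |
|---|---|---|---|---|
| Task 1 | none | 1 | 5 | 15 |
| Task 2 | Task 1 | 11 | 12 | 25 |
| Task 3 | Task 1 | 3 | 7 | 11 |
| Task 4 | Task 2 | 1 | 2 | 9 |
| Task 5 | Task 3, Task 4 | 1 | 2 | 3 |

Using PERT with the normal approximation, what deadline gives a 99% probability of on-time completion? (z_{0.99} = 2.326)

33.3 weeks

te_Task 1 = (1 + 4·5 + 15)/6 = 36/6 = 6; σ²_Task 1 = ((15−1)/6)² = 5.444
te_Task 2 = (11 + 4·12 + 25)/6 = 84/6 = 14; σ²_Task 2 = ((25−11)/6)² = 5.444
te_Task 3 = (3 + 4·7 + 11)/6 = 42/6 = 7; σ²_Task 3 = ((11−3)/6)² = 1.778
te_Task 4 = (1 + 4·2 + 9)/6 = 18/6 = 3; σ²_Task 4 = ((9−1)/6)² = 1.778
te_Task 5 = (1 + 4·2 + 3)/6 = 12/6 = 2; σ²_Task 5 = ((3−1)/6)² = 0.111

Forward pass:
ES_Task 1 = 0; EF_Task 1 = 6
ES_Task 2 = 6; EF_Task 2 = 6+14 = 20
ES_Task 3 = 6; EF_Task 3 = 6+7 = 13
ES_Task 4 = 20; EF_Task 4 = 20+3 = 23
ES_Task 5 = max(EF_Task 3=13, EF_Task 4=23) = 23; EF_Task 5 = 23+2 = 25
Expected project duration μ = 25 weeks. Critical path: Task 1 → Task 2 → Task 4 → Task 5.

Variance along critical path = 5.444 + 5.444 + 1.778 + 0.111 = 12.778; σ = 3.575 weeks.
D = μ + z·σ = 25 + 2.326·3.575 = 33.3 weeks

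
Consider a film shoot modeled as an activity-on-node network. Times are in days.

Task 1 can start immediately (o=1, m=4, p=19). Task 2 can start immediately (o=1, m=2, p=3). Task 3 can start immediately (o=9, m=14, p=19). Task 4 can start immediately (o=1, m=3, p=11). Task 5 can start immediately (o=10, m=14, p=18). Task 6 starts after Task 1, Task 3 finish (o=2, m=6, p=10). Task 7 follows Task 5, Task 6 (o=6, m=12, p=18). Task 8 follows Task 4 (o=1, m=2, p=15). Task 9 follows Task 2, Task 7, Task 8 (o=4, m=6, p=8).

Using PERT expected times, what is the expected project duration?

38 days

te_Task 1 = (1 + 4·4 + 19)/6 = 36/6 = 6
te_Task 2 = (1 + 4·2 + 3)/6 = 12/6 = 2
te_Task 3 = (9 + 4·14 + 19)/6 = 84/6 = 14
te_Task 4 = (1 + 4·3 + 11)/6 = 24/6 = 4
te_Task 5 = (10 + 4·14 + 18)/6 = 84/6 = 14
te_Task 6 = (2 + 4·6 + 10)/6 = 36/6 = 6
te_Task 7 = (6 + 4·12 + 18)/6 = 72/6 = 12
te_Task 8 = (1 + 4·2 + 15)/6 = 24/6 = 4
te_Task 9 = (4 + 4·6 + 8)/6 = 36/6 = 6

Forward pass:
ES_Task 1 = 0; EF_Task 1 = 6
ES_Task 2 = 0; EF_Task 2 = 2
ES_Task 3 = 0; EF_Task 3 = 14
ES_Task 4 = 0; EF_Task 4 = 4
ES_Task 5 = 0; EF_Task 5 = 14
ES_Task 6 = max(EF_Task 1=6, EF_Task 3=14) = 14; EF_Task 6 = 14+6 = 20
ES_Task 7 = max(EF_Task 5=14, EF_Task 6=20) = 20; EF_Task 7 = 20+12 = 32
ES_Task 8 = 4; EF_Task 8 = 4+4 = 8
ES_Task 9 = max(EF_Task 2=2, EF_Task 7=32, EF_Task 8=8) = 32; EF_Task 9 = 32+6 = 38
Expected project duration μ = 38 days. Critical path: Task 3 → Task 6 → Task 7 → Task 9.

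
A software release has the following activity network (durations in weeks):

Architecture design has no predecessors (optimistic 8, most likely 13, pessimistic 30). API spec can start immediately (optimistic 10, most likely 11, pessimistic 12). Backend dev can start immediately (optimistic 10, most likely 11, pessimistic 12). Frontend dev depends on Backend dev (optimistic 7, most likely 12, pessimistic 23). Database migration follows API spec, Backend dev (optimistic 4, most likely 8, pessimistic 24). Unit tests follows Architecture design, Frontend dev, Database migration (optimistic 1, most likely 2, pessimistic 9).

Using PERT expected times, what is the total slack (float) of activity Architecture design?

te_Architecture design = (8 + 4·13 + 30)/6 = 90/6 = 15
te_API spec = (10 + 4·11 + 12)/6 = 66/6 = 11
te_Backend dev = (10 + 4·11 + 12)/6 = 66/6 = 11
te_Frontend dev = (7 + 4·12 + 23)/6 = 78/6 = 13
te_Database migration = (4 + 4·8 + 24)/6 = 60/6 = 10
te_Unit tests = (1 + 4·2 + 9)/6 = 18/6 = 3

Forward pass:
ES_Architecture design = 0; EF_Architecture design = 15
ES_API spec = 0; EF_API spec = 11
ES_Backend dev = 0; EF_Backend dev = 11
ES_Frontend dev = 11; EF_Frontend dev = 11+13 = 24
ES_Database migration = max(EF_API spec=11, EF_Backend dev=11) = 11; EF_Database migration = 11+10 = 21
ES_Unit tests = max(EF_Architecture design=15, EF_Frontend dev=24, EF_Database migration=21) = 24; EF_Unit tests = 24+3 = 27
Expected project duration μ = 27 weeks. Critical path: Backend dev → Frontend dev → Unit tests.

Backward pass:
LF_Unit tests = 27; LS_Unit tests = 27−3 = 24
LF_Database migration = LS_Unit tests = 24; LS_Database migration = 24−10 = 14
LF_Frontend dev = LS_Unit tests = 24; LS_Frontend dev = 24−13 = 11
LF_Backend dev = min(LS_Frontend dev=11, LS_Database migration=14) = 11; LS_Backend dev = 11−11 = 0
LF_API spec = LS_Database migration = 14; LS_API spec = 14−11 = 3
LF_Architecture design = LS_Unit tests = 24; LS_Architecture design = 24−15 = 9
Slack_Architecture design = LS_Architecture design − ES_Architecture design = 9 − 0 = 9

9 weeks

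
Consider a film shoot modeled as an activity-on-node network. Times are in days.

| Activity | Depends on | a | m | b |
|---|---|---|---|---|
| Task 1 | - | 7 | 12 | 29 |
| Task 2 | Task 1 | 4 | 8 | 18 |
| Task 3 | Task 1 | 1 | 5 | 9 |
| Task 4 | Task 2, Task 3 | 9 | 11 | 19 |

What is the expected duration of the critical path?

te_Task 1 = (7 + 4·12 + 29)/6 = 84/6 = 14
te_Task 2 = (4 + 4·8 + 18)/6 = 54/6 = 9
te_Task 3 = (1 + 4·5 + 9)/6 = 30/6 = 5
te_Task 4 = (9 + 4·11 + 19)/6 = 72/6 = 12

Forward pass:
ES_Task 1 = 0; EF_Task 1 = 14
ES_Task 2 = 14; EF_Task 2 = 14+9 = 23
ES_Task 3 = 14; EF_Task 3 = 14+5 = 19
ES_Task 4 = max(EF_Task 2=23, EF_Task 3=19) = 23; EF_Task 4 = 23+12 = 35
Expected project duration μ = 35 days. Critical path: Task 1 → Task 2 → Task 4.

35 days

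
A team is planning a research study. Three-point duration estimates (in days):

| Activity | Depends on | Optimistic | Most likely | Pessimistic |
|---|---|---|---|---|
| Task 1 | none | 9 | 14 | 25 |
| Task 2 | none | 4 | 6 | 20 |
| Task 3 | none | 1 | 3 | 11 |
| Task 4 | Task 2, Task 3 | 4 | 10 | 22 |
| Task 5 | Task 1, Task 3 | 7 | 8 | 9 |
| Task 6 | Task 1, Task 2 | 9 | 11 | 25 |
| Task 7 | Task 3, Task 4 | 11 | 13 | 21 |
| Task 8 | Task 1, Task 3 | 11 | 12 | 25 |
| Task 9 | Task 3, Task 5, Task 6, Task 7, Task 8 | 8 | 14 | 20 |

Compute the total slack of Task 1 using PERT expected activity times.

te_Task 1 = (9 + 4·14 + 25)/6 = 90/6 = 15
te_Task 2 = (4 + 4·6 + 20)/6 = 48/6 = 8
te_Task 3 = (1 + 4·3 + 11)/6 = 24/6 = 4
te_Task 4 = (4 + 4·10 + 22)/6 = 66/6 = 11
te_Task 5 = (7 + 4·8 + 9)/6 = 48/6 = 8
te_Task 6 = (9 + 4·11 + 25)/6 = 78/6 = 13
te_Task 7 = (11 + 4·13 + 21)/6 = 84/6 = 14
te_Task 8 = (11 + 4·12 + 25)/6 = 84/6 = 14
te_Task 9 = (8 + 4·14 + 20)/6 = 84/6 = 14

Forward pass:
ES_Task 1 = 0; EF_Task 1 = 15
ES_Task 2 = 0; EF_Task 2 = 8
ES_Task 3 = 0; EF_Task 3 = 4
ES_Task 4 = max(EF_Task 2=8, EF_Task 3=4) = 8; EF_Task 4 = 8+11 = 19
ES_Task 5 = max(EF_Task 1=15, EF_Task 3=4) = 15; EF_Task 5 = 15+8 = 23
ES_Task 6 = max(EF_Task 1=15, EF_Task 2=8) = 15; EF_Task 6 = 15+13 = 28
ES_Task 7 = max(EF_Task 3=4, EF_Task 4=19) = 19; EF_Task 7 = 19+14 = 33
ES_Task 8 = max(EF_Task 1=15, EF_Task 3=4) = 15; EF_Task 8 = 15+14 = 29
ES_Task 9 = max(EF_Task 3=4, EF_Task 5=23, EF_Task 6=28, EF_Task 7=33, EF_Task 8=29) = 33; EF_Task 9 = 33+14 = 47
Expected project duration μ = 47 days. Critical path: Task 2 → Task 4 → Task 7 → Task 9.

Backward pass:
LF_Task 9 = 47; LS_Task 9 = 47−14 = 33
LF_Task 8 = LS_Task 9 = 33; LS_Task 8 = 33−14 = 19
LF_Task 7 = LS_Task 9 = 33; LS_Task 7 = 33−14 = 19
LF_Task 6 = LS_Task 9 = 33; LS_Task 6 = 33−13 = 20
LF_Task 5 = LS_Task 9 = 33; LS_Task 5 = 33−8 = 25
LF_Task 4 = LS_Task 7 = 19; LS_Task 4 = 19−11 = 8
LF_Task 3 = min(LS_Task 4=8, LS_Task 5=25, LS_Task 7=19, LS_Task 8=19, LS_Task 9=33) = 8; LS_Task 3 = 8−4 = 4
LF_Task 2 = min(LS_Task 4=8, LS_Task 6=20) = 8; LS_Task 2 = 8−8 = 0
LF_Task 1 = min(LS_Task 5=25, LS_Task 6=20, LS_Task 8=19) = 19; LS_Task 1 = 19−15 = 4
Slack_Task 1 = LS_Task 1 − ES_Task 1 = 4 − 0 = 4

4 days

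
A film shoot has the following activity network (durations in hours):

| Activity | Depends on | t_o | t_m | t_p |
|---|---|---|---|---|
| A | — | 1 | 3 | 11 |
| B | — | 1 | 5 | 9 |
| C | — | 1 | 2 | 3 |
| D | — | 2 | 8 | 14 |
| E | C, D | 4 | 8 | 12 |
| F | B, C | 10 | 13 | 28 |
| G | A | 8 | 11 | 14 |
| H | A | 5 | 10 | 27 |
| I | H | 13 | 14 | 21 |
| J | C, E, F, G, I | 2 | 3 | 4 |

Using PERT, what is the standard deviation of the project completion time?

te_A = (1 + 4·3 + 11)/6 = 24/6 = 4; σ²_A = ((11−1)/6)² = 2.778
te_B = (1 + 4·5 + 9)/6 = 30/6 = 5; σ²_B = ((9−1)/6)² = 1.778
te_C = (1 + 4·2 + 3)/6 = 12/6 = 2; σ²_C = ((3−1)/6)² = 0.111
te_D = (2 + 4·8 + 14)/6 = 48/6 = 8; σ²_D = ((14−2)/6)² = 4.000
te_E = (4 + 4·8 + 12)/6 = 48/6 = 8; σ²_E = ((12−4)/6)² = 1.778
te_F = (10 + 4·13 + 28)/6 = 90/6 = 15; σ²_F = ((28−10)/6)² = 9.000
te_G = (8 + 4·11 + 14)/6 = 66/6 = 11; σ²_G = ((14−8)/6)² = 1.000
te_H = (5 + 4·10 + 27)/6 = 72/6 = 12; σ²_H = ((27−5)/6)² = 13.444
te_I = (13 + 4·14 + 21)/6 = 90/6 = 15; σ²_I = ((21−13)/6)² = 1.778
te_J = (2 + 4·3 + 4)/6 = 18/6 = 3; σ²_J = ((4−2)/6)² = 0.111

Forward pass:
ES_A = 0; EF_A = 4
ES_B = 0; EF_B = 5
ES_C = 0; EF_C = 2
ES_D = 0; EF_D = 8
ES_E = max(EF_C=2, EF_D=8) = 8; EF_E = 8+8 = 16
ES_F = max(EF_B=5, EF_C=2) = 5; EF_F = 5+15 = 20
ES_G = 4; EF_G = 4+11 = 15
ES_H = 4; EF_H = 4+12 = 16
ES_I = 16; EF_I = 16+15 = 31
ES_J = max(EF_C=2, EF_E=16, EF_F=20, EF_G=15, EF_I=31) = 31; EF_J = 31+3 = 34
Expected project duration μ = 34 hours. Critical path: A → H → I → J.

Variance along critical path = 2.778 + 13.444 + 1.778 + 0.111 = 18.111
σ = √18.111 = 4.256 hours

4.26 hours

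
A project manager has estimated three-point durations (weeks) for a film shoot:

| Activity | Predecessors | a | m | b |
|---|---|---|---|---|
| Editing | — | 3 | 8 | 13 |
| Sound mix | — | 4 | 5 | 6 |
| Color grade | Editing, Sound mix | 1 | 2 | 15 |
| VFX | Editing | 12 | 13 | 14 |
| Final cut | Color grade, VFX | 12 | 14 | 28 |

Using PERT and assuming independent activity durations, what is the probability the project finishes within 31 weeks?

0.029

te_Editing = (3 + 4·8 + 13)/6 = 48/6 = 8; σ²_Editing = ((13−3)/6)² = 2.778
te_Sound mix = (4 + 4·5 + 6)/6 = 30/6 = 5; σ²_Sound mix = ((6−4)/6)² = 0.111
te_Color grade = (1 + 4·2 + 15)/6 = 24/6 = 4; σ²_Color grade = ((15−1)/6)² = 5.444
te_VFX = (12 + 4·13 + 14)/6 = 78/6 = 13; σ²_VFX = ((14−12)/6)² = 0.111
te_Final cut = (12 + 4·14 + 28)/6 = 96/6 = 16; σ²_Final cut = ((28−12)/6)² = 7.111

Forward pass:
ES_Editing = 0; EF_Editing = 8
ES_Sound mix = 0; EF_Sound mix = 5
ES_Color grade = max(EF_Editing=8, EF_Sound mix=5) = 8; EF_Color grade = 8+4 = 12
ES_VFX = 8; EF_VFX = 8+13 = 21
ES_Final cut = max(EF_Color grade=12, EF_VFX=21) = 21; EF_Final cut = 21+16 = 37
Expected project duration μ = 37 weeks. Critical path: Editing → VFX → Final cut.

Variance along critical path = 2.778 + 0.111 + 7.111 = 10.000; σ = √10.000 = 3.162 weeks.
Z = (31 − 37) / 3.162 = -1.897
P(T ≤ 31) = Φ(-1.897) ≈ 0.029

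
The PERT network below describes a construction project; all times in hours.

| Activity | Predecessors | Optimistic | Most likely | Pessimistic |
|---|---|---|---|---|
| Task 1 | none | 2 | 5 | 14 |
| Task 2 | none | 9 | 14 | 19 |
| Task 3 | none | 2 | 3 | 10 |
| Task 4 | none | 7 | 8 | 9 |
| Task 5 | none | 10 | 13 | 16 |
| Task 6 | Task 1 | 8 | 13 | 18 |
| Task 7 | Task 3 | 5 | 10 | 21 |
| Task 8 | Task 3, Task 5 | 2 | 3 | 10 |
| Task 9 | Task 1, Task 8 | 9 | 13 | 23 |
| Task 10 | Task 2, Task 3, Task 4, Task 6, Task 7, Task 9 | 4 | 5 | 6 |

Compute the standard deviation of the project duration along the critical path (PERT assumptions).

2.89 hours

te_Task 1 = (2 + 4·5 + 14)/6 = 36/6 = 6; σ²_Task 1 = ((14−2)/6)² = 4.000
te_Task 2 = (9 + 4·14 + 19)/6 = 84/6 = 14; σ²_Task 2 = ((19−9)/6)² = 2.778
te_Task 3 = (2 + 4·3 + 10)/6 = 24/6 = 4; σ²_Task 3 = ((10−2)/6)² = 1.778
te_Task 4 = (7 + 4·8 + 9)/6 = 48/6 = 8; σ²_Task 4 = ((9−7)/6)² = 0.111
te_Task 5 = (10 + 4·13 + 16)/6 = 78/6 = 13; σ²_Task 5 = ((16−10)/6)² = 1.000
te_Task 6 = (8 + 4·13 + 18)/6 = 78/6 = 13; σ²_Task 6 = ((18−8)/6)² = 2.778
te_Task 7 = (5 + 4·10 + 21)/6 = 66/6 = 11; σ²_Task 7 = ((21−5)/6)² = 7.111
te_Task 8 = (2 + 4·3 + 10)/6 = 24/6 = 4; σ²_Task 8 = ((10−2)/6)² = 1.778
te_Task 9 = (9 + 4·13 + 23)/6 = 84/6 = 14; σ²_Task 9 = ((23−9)/6)² = 5.444
te_Task 10 = (4 + 4·5 + 6)/6 = 30/6 = 5; σ²_Task 10 = ((6−4)/6)² = 0.111

Forward pass:
ES_Task 1 = 0; EF_Task 1 = 6
ES_Task 2 = 0; EF_Task 2 = 14
ES_Task 3 = 0; EF_Task 3 = 4
ES_Task 4 = 0; EF_Task 4 = 8
ES_Task 5 = 0; EF_Task 5 = 13
ES_Task 6 = 6; EF_Task 6 = 6+13 = 19
ES_Task 7 = 4; EF_Task 7 = 4+11 = 15
ES_Task 8 = max(EF_Task 3=4, EF_Task 5=13) = 13; EF_Task 8 = 13+4 = 17
ES_Task 9 = max(EF_Task 1=6, EF_Task 8=17) = 17; EF_Task 9 = 17+14 = 31
ES_Task 10 = max(EF_Task 2=14, EF_Task 3=4, EF_Task 4=8, EF_Task 6=19, EF_Task 7=15, EF_Task 9=31) = 31; EF_Task 10 = 31+5 = 36
Expected project duration μ = 36 hours. Critical path: Task 5 → Task 8 → Task 9 → Task 10.

Variance along critical path = 1.000 + 1.778 + 5.444 + 0.111 = 8.333
σ = √8.333 = 2.887 hours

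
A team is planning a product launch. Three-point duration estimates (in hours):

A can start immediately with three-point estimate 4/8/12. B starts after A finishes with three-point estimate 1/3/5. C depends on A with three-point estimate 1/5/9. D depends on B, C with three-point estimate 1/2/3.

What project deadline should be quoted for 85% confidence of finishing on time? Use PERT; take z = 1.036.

te_A = (4 + 4·8 + 12)/6 = 48/6 = 8; σ²_A = ((12−4)/6)² = 1.778
te_B = (1 + 4·3 + 5)/6 = 18/6 = 3; σ²_B = ((5−1)/6)² = 0.444
te_C = (1 + 4·5 + 9)/6 = 30/6 = 5; σ²_C = ((9−1)/6)² = 1.778
te_D = (1 + 4·2 + 3)/6 = 12/6 = 2; σ²_D = ((3−1)/6)² = 0.111

Forward pass:
ES_A = 0; EF_A = 8
ES_B = 8; EF_B = 8+3 = 11
ES_C = 8; EF_C = 8+5 = 13
ES_D = max(EF_B=11, EF_C=13) = 13; EF_D = 13+2 = 15
Expected project duration μ = 15 hours. Critical path: A → C → D.

Variance along critical path = 1.778 + 1.778 + 0.111 = 3.667; σ = 1.915 hours.
D = μ + z·σ = 15 + 1.036·1.915 = 17.0 hours

17.0 hours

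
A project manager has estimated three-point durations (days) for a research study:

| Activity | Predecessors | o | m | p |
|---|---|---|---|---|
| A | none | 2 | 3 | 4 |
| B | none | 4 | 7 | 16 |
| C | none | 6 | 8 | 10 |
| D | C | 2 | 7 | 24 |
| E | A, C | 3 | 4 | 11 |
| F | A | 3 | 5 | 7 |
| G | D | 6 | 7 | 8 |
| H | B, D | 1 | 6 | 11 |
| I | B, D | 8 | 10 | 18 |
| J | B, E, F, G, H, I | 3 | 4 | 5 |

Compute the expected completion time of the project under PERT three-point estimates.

32 days

te_A = (2 + 4·3 + 4)/6 = 18/6 = 3
te_B = (4 + 4·7 + 16)/6 = 48/6 = 8
te_C = (6 + 4·8 + 10)/6 = 48/6 = 8
te_D = (2 + 4·7 + 24)/6 = 54/6 = 9
te_E = (3 + 4·4 + 11)/6 = 30/6 = 5
te_F = (3 + 4·5 + 7)/6 = 30/6 = 5
te_G = (6 + 4·7 + 8)/6 = 42/6 = 7
te_H = (1 + 4·6 + 11)/6 = 36/6 = 6
te_I = (8 + 4·10 + 18)/6 = 66/6 = 11
te_J = (3 + 4·4 + 5)/6 = 24/6 = 4

Forward pass:
ES_A = 0; EF_A = 3
ES_B = 0; EF_B = 8
ES_C = 0; EF_C = 8
ES_D = 8; EF_D = 8+9 = 17
ES_E = max(EF_A=3, EF_C=8) = 8; EF_E = 8+5 = 13
ES_F = 3; EF_F = 3+5 = 8
ES_G = 17; EF_G = 17+7 = 24
ES_H = max(EF_B=8, EF_D=17) = 17; EF_H = 17+6 = 23
ES_I = max(EF_B=8, EF_D=17) = 17; EF_I = 17+11 = 28
ES_J = max(EF_B=8, EF_E=13, EF_F=8, EF_G=24, EF_H=23, EF_I=28) = 28; EF_J = 28+4 = 32
Expected project duration μ = 32 days. Critical path: C → D → I → J.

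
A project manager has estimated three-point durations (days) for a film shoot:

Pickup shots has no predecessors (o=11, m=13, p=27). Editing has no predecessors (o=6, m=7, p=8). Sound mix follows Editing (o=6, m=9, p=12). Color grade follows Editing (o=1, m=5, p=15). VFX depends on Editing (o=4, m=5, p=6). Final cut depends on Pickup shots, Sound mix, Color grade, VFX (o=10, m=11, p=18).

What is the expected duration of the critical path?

te_Pickup shots = (11 + 4·13 + 27)/6 = 90/6 = 15
te_Editing = (6 + 4·7 + 8)/6 = 42/6 = 7
te_Sound mix = (6 + 4·9 + 12)/6 = 54/6 = 9
te_Color grade = (1 + 4·5 + 15)/6 = 36/6 = 6
te_VFX = (4 + 4·5 + 6)/6 = 30/6 = 5
te_Final cut = (10 + 4·11 + 18)/6 = 72/6 = 12

Forward pass:
ES_Pickup shots = 0; EF_Pickup shots = 15
ES_Editing = 0; EF_Editing = 7
ES_Sound mix = 7; EF_Sound mix = 7+9 = 16
ES_Color grade = 7; EF_Color grade = 7+6 = 13
ES_VFX = 7; EF_VFX = 7+5 = 12
ES_Final cut = max(EF_Pickup shots=15, EF_Sound mix=16, EF_Color grade=13, EF_VFX=12) = 16; EF_Final cut = 16+12 = 28
Expected project duration μ = 28 days. Critical path: Editing → Sound mix → Final cut.

28 days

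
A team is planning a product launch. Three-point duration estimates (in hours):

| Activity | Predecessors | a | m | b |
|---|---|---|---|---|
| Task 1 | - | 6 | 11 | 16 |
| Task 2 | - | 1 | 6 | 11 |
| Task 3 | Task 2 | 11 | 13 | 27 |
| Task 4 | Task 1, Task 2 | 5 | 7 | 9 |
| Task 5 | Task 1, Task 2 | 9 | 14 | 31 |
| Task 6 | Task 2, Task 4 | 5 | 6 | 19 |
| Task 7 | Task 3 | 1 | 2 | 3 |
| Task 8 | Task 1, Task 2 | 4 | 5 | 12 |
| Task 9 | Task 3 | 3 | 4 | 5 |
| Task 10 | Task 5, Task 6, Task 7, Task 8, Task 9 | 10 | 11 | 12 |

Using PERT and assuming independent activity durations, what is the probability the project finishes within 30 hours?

0.024

te_Task 1 = (6 + 4·11 + 16)/6 = 66/6 = 11; σ²_Task 1 = ((16−6)/6)² = 2.778
te_Task 2 = (1 + 4·6 + 11)/6 = 36/6 = 6; σ²_Task 2 = ((11−1)/6)² = 2.778
te_Task 3 = (11 + 4·13 + 27)/6 = 90/6 = 15; σ²_Task 3 = ((27−11)/6)² = 7.111
te_Task 4 = (5 + 4·7 + 9)/6 = 42/6 = 7; σ²_Task 4 = ((9−5)/6)² = 0.444
te_Task 5 = (9 + 4·14 + 31)/6 = 96/6 = 16; σ²_Task 5 = ((31−9)/6)² = 13.444
te_Task 6 = (5 + 4·6 + 19)/6 = 48/6 = 8; σ²_Task 6 = ((19−5)/6)² = 5.444
te_Task 7 = (1 + 4·2 + 3)/6 = 12/6 = 2; σ²_Task 7 = ((3−1)/6)² = 0.111
te_Task 8 = (4 + 4·5 + 12)/6 = 36/6 = 6; σ²_Task 8 = ((12−4)/6)² = 1.778
te_Task 9 = (3 + 4·4 + 5)/6 = 24/6 = 4; σ²_Task 9 = ((5−3)/6)² = 0.111
te_Task 10 = (10 + 4·11 + 12)/6 = 66/6 = 11; σ²_Task 10 = ((12−10)/6)² = 0.111

Forward pass:
ES_Task 1 = 0; EF_Task 1 = 11
ES_Task 2 = 0; EF_Task 2 = 6
ES_Task 3 = 6; EF_Task 3 = 6+15 = 21
ES_Task 4 = max(EF_Task 1=11, EF_Task 2=6) = 11; EF_Task 4 = 11+7 = 18
ES_Task 5 = max(EF_Task 1=11, EF_Task 2=6) = 11; EF_Task 5 = 11+16 = 27
ES_Task 6 = max(EF_Task 2=6, EF_Task 4=18) = 18; EF_Task 6 = 18+8 = 26
ES_Task 7 = 21; EF_Task 7 = 21+2 = 23
ES_Task 8 = max(EF_Task 1=11, EF_Task 2=6) = 11; EF_Task 8 = 11+6 = 17
ES_Task 9 = 21; EF_Task 9 = 21+4 = 25
ES_Task 10 = max(EF_Task 5=27, EF_Task 6=26, EF_Task 7=23, EF_Task 8=17, EF_Task 9=25) = 27; EF_Task 10 = 27+11 = 38
Expected project duration μ = 38 hours. Critical path: Task 1 → Task 5 → Task 10.

Variance along critical path = 2.778 + 13.444 + 0.111 = 16.333; σ = √16.333 = 4.041 hours.
Z = (30 − 38) / 4.041 = -1.979
P(T ≤ 30) = Φ(-1.979) ≈ 0.024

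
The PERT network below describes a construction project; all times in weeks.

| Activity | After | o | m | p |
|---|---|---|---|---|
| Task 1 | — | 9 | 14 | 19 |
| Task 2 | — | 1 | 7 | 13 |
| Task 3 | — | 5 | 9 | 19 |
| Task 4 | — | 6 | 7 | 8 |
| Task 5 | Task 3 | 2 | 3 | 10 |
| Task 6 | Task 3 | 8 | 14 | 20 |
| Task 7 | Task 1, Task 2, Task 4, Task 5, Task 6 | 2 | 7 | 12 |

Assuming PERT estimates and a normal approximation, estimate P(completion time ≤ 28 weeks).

te_Task 1 = (9 + 4·14 + 19)/6 = 84/6 = 14; σ²_Task 1 = ((19−9)/6)² = 2.778
te_Task 2 = (1 + 4·7 + 13)/6 = 42/6 = 7; σ²_Task 2 = ((13−1)/6)² = 4.000
te_Task 3 = (5 + 4·9 + 19)/6 = 60/6 = 10; σ²_Task 3 = ((19−5)/6)² = 5.444
te_Task 4 = (6 + 4·7 + 8)/6 = 42/6 = 7; σ²_Task 4 = ((8−6)/6)² = 0.111
te_Task 5 = (2 + 4·3 + 10)/6 = 24/6 = 4; σ²_Task 5 = ((10−2)/6)² = 1.778
te_Task 6 = (8 + 4·14 + 20)/6 = 84/6 = 14; σ²_Task 6 = ((20−8)/6)² = 4.000
te_Task 7 = (2 + 4·7 + 12)/6 = 42/6 = 7; σ²_Task 7 = ((12−2)/6)² = 2.778

Forward pass:
ES_Task 1 = 0; EF_Task 1 = 14
ES_Task 2 = 0; EF_Task 2 = 7
ES_Task 3 = 0; EF_Task 3 = 10
ES_Task 4 = 0; EF_Task 4 = 7
ES_Task 5 = 10; EF_Task 5 = 10+4 = 14
ES_Task 6 = 10; EF_Task 6 = 10+14 = 24
ES_Task 7 = max(EF_Task 1=14, EF_Task 2=7, EF_Task 4=7, EF_Task 5=14, EF_Task 6=24) = 24; EF_Task 7 = 24+7 = 31
Expected project duration μ = 31 weeks. Critical path: Task 3 → Task 6 → Task 7.

Variance along critical path = 5.444 + 4.000 + 2.778 = 12.222; σ = √12.222 = 3.496 weeks.
Z = (28 − 31) / 3.496 = -0.858
P(T ≤ 28) = Φ(-0.858) ≈ 0.195

0.195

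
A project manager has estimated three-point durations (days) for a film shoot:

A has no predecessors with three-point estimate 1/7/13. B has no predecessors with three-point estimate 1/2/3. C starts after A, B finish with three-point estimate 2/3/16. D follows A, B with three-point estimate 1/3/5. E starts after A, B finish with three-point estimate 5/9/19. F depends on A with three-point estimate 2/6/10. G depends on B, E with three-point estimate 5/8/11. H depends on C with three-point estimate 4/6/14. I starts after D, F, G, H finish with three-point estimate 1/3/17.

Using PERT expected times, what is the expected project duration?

te_A = (1 + 4·7 + 13)/6 = 42/6 = 7
te_B = (1 + 4·2 + 3)/6 = 12/6 = 2
te_C = (2 + 4·3 + 16)/6 = 30/6 = 5
te_D = (1 + 4·3 + 5)/6 = 18/6 = 3
te_E = (5 + 4·9 + 19)/6 = 60/6 = 10
te_F = (2 + 4·6 + 10)/6 = 36/6 = 6
te_G = (5 + 4·8 + 11)/6 = 48/6 = 8
te_H = (4 + 4·6 + 14)/6 = 42/6 = 7
te_I = (1 + 4·3 + 17)/6 = 30/6 = 5

Forward pass:
ES_A = 0; EF_A = 7
ES_B = 0; EF_B = 2
ES_C = max(EF_A=7, EF_B=2) = 7; EF_C = 7+5 = 12
ES_D = max(EF_A=7, EF_B=2) = 7; EF_D = 7+3 = 10
ES_E = max(EF_A=7, EF_B=2) = 7; EF_E = 7+10 = 17
ES_F = 7; EF_F = 7+6 = 13
ES_G = max(EF_B=2, EF_E=17) = 17; EF_G = 17+8 = 25
ES_H = 12; EF_H = 12+7 = 19
ES_I = max(EF_D=10, EF_F=13, EF_G=25, EF_H=19) = 25; EF_I = 25+5 = 30
Expected project duration μ = 30 days. Critical path: A → E → G → I.

30 days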